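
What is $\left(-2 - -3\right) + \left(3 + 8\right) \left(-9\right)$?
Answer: $-98$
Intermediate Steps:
$\left(-2 - -3\right) + \left(3 + 8\right) \left(-9\right) = \left(-2 + 3\right) + 11 \left(-9\right) = 1 - 99 = -98$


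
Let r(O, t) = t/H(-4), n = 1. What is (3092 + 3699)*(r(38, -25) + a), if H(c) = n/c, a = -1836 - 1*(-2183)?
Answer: 3035577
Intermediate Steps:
a = 347 (a = -1836 + 2183 = 347)
H(c) = 1/c
r(O, t) = -4*t (r(O, t) = t/(1/(-4)) = t/(-¼) = t*(-4) = -4*t)
(3092 + 3699)*(r(38, -25) + a) = (3092 + 3699)*(-4*(-25) + 347) = 6791*(100 + 347) = 6791*447 = 3035577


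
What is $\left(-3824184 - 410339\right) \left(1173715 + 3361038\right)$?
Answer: $-19202515877819$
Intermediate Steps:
$\left(-3824184 - 410339\right) \left(1173715 + 3361038\right) = \left(-4234523\right) 4534753 = -19202515877819$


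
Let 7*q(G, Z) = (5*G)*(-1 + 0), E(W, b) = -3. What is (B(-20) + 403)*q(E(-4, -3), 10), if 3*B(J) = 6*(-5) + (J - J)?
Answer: 5895/7 ≈ 842.14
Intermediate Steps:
B(J) = -10 (B(J) = (6*(-5) + (J - J))/3 = (-30 + 0)/3 = (⅓)*(-30) = -10)
q(G, Z) = -5*G/7 (q(G, Z) = ((5*G)*(-1 + 0))/7 = ((5*G)*(-1))/7 = (-5*G)/7 = -5*G/7)
(B(-20) + 403)*q(E(-4, -3), 10) = (-10 + 403)*(-5/7*(-3)) = 393*(15/7) = 5895/7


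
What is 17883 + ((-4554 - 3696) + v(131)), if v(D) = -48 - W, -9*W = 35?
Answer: 86300/9 ≈ 9588.9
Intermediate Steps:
W = -35/9 (W = -1/9*35 = -35/9 ≈ -3.8889)
v(D) = -397/9 (v(D) = -48 - 1*(-35/9) = -48 + 35/9 = -397/9)
17883 + ((-4554 - 3696) + v(131)) = 17883 + ((-4554 - 3696) - 397/9) = 17883 + (-8250 - 397/9) = 17883 - 74647/9 = 86300/9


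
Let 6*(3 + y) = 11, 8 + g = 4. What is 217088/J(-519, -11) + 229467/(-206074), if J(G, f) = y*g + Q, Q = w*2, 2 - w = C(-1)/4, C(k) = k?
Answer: 24400412217/1030370 ≈ 23681.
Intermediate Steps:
g = -4 (g = -8 + 4 = -4)
y = -7/6 (y = -3 + (⅙)*11 = -3 + 11/6 = -7/6 ≈ -1.1667)
w = 9/4 (w = 2 - (-1)/4 = 2 - 1*(-¼) = 2 + ¼ = 9/4 ≈ 2.2500)
Q = 9/2 (Q = (9/4)*2 = 9/2 ≈ 4.5000)
J(G, f) = 55/6 (J(G, f) = -7/6*(-4) + 9/2 = 14/3 + 9/2 = 55/6)
217088/J(-519, -11) + 229467/(-206074) = 217088/(55/6) + 229467/(-206074) = 217088*(6/55) + 229467*(-1/206074) = 1302528/55 - 229467/206074 = 24400412217/1030370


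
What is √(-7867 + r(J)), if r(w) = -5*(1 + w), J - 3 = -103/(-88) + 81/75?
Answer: I*√382275410/220 ≈ 88.872*I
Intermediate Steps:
J = 11551/2200 (J = 3 + (-103/(-88) + 81/75) = 3 + (-103*(-1/88) + 81*(1/75)) = 3 + (103/88 + 27/25) = 3 + 4951/2200 = 11551/2200 ≈ 5.2505)
r(w) = -5 - 5*w
√(-7867 + r(J)) = √(-7867 + (-5 - 5*11551/2200)) = √(-7867 + (-5 - 11551/440)) = √(-7867 - 13751/440) = √(-3475231/440) = I*√382275410/220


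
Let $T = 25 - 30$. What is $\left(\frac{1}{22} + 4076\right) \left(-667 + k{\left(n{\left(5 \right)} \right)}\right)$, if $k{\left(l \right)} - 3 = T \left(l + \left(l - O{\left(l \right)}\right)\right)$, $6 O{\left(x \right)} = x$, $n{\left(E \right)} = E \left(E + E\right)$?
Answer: $- \frac{100642997}{22} \approx -4.5747 \cdot 10^{6}$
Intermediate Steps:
$n{\left(E \right)} = 2 E^{2}$ ($n{\left(E \right)} = E 2 E = 2 E^{2}$)
$O{\left(x \right)} = \frac{x}{6}$
$T = -5$ ($T = 25 - 30 = -5$)
$k{\left(l \right)} = 3 - \frac{55 l}{6}$ ($k{\left(l \right)} = 3 - 5 \left(l + \left(l - \frac{l}{6}\right)\right) = 3 - 5 \left(l + \frac{5 l}{6}\right) = 3 - 5 \frac{11 l}{6} = 3 - \frac{55 l}{6}$)
$\left(\frac{1}{22} + 4076\right) \left(-667 + k{\left(n{\left(5 \right)} \right)}\right) = \left(\frac{1}{22} + 4076\right) \left(-667 + \left(3 - \frac{55 \cdot 2 \cdot 5^{2}}{6}\right)\right) = \left(\frac{1}{22} + 4076\right) \left(-667 + \left(3 - \frac{55 \cdot 2 \cdot 25}{6}\right)\right) = \frac{89673 \left(-667 + \left(3 - \frac{1375}{3}\right)\right)}{22} = \frac{89673 \left(-667 - \frac{1366}{3}\right)}{22} = \frac{89673}{22} \left(- \frac{3367}{3}\right) = - \frac{100642997}{22}$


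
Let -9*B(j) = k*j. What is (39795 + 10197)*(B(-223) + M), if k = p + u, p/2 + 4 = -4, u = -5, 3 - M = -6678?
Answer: 307984048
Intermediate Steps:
M = 6681 (M = 3 - 1*(-6678) = 3 + 6678 = 6681)
p = -16 (p = -8 + 2*(-4) = -8 - 8 = -16)
k = -21 (k = -16 - 5 = -21)
B(j) = 7*j/3 (B(j) = -(-7)*j/3 = 7*j/3)
(39795 + 10197)*(B(-223) + M) = (39795 + 10197)*((7/3)*(-223) + 6681) = 49992*(-1561/3 + 6681) = 49992*(18482/3) = 307984048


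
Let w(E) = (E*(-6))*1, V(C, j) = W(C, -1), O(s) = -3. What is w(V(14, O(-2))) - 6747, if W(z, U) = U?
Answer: -6741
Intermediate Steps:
V(C, j) = -1
w(E) = -6*E (w(E) = -6*E*1 = -6*E)
w(V(14, O(-2))) - 6747 = -6*(-1) - 6747 = 6 - 6747 = -6741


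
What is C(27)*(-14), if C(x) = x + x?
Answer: -756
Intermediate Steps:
C(x) = 2*x
C(27)*(-14) = (2*27)*(-14) = 54*(-14) = -756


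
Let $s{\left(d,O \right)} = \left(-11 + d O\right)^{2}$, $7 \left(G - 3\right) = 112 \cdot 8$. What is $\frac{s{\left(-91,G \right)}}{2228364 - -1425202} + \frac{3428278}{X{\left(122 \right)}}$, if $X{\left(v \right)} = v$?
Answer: $\frac{3135702349869}{111433763} \approx 28140.0$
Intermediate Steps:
$G = 131$ ($G = 3 + \frac{112 \cdot 8}{7} = 3 + \frac{1}{7} \cdot 896 = 3 + 128 = 131$)
$s{\left(d,O \right)} = \left(-11 + O d\right)^{2}$
$\frac{s{\left(-91,G \right)}}{2228364 - -1425202} + \frac{3428278}{X{\left(122 \right)}} = \frac{\left(-11 + 131 \left(-91\right)\right)^{2}}{2228364 - -1425202} + \frac{3428278}{122} = \frac{\left(-11 - 11921\right)^{2}}{2228364 + 1425202} + 3428278 \cdot \frac{1}{122} = \frac{\left(-11932\right)^{2}}{3653566} + \frac{1714139}{61} = 142372624 \cdot \frac{1}{3653566} + \frac{1714139}{61} = \frac{71186312}{1826783} + \frac{1714139}{61} = \frac{3135702349869}{111433763}$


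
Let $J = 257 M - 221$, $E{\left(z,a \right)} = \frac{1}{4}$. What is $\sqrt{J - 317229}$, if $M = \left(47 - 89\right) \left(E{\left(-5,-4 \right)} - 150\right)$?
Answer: $\frac{\sqrt{5195806}}{2} \approx 1139.7$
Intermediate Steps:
$E{\left(z,a \right)} = \frac{1}{4}$
$M = \frac{12579}{2}$ ($M = \left(47 - 89\right) \left(\frac{1}{4} - 150\right) = \left(-42\right) \left(- \frac{599}{4}\right) = \frac{12579}{2} \approx 6289.5$)
$J = \frac{3232361}{2}$ ($J = 257 \cdot \frac{12579}{2} - 221 = \frac{3232803}{2} - 221 = \frac{3232361}{2} \approx 1.6162 \cdot 10^{6}$)
$\sqrt{J - 317229} = \sqrt{\frac{3232361}{2} - 317229} = \sqrt{\frac{2597903}{2}} = \frac{\sqrt{5195806}}{2}$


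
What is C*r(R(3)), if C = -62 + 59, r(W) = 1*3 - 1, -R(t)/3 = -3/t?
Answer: -6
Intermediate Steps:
R(t) = 9/t (R(t) = -(-9)/t = 9/t)
r(W) = 2 (r(W) = 3 - 1 = 2)
C = -3
C*r(R(3)) = -3*2 = -6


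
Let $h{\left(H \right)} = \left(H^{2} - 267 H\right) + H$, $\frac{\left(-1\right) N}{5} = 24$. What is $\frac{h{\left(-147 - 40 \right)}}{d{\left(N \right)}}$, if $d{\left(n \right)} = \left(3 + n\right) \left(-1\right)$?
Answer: $\frac{28237}{39} \approx 724.03$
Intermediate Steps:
$N = -120$ ($N = \left(-5\right) 24 = -120$)
$d{\left(n \right)} = -3 - n$
$h{\left(H \right)} = H^{2} - 266 H$
$\frac{h{\left(-147 - 40 \right)}}{d{\left(N \right)}} = \frac{\left(-147 - 40\right) \left(-266 - 187\right)}{-3 - -120} = \frac{\left(-147 - 40\right) \left(-266 - 187\right)}{-3 + 120} = \frac{\left(-187\right) \left(-266 - 187\right)}{117} = \left(-187\right) \left(-453\right) \frac{1}{117} = 84711 \cdot \frac{1}{117} = \frac{28237}{39}$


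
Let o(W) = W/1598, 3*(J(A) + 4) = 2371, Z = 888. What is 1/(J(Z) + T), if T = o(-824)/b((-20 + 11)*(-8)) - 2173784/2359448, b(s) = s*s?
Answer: 305402230224/239866553068187 ≈ 0.0012732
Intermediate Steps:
J(A) = 2359/3 (J(A) = -4 + (⅓)*2371 = -4 + 2371/3 = 2359/3)
b(s) = s²
o(W) = W/1598 (o(W) = W*(1/1598) = W/1598)
T = -281400631285/305402230224 (T = ((1/1598)*(-824))/(((-20 + 11)*(-8))²) - 2173784/2359448 = -412/(799*((-9*(-8))²)) - 2173784*1/2359448 = -412/(799*(72²)) - 271723/294931 = -412/799/5184 - 271723/294931 = -412/799*1/5184 - 271723/294931 = -103/1035504 - 271723/294931 = -281400631285/305402230224 ≈ -0.92141)
1/(J(Z) + T) = 1/(2359/3 - 281400631285/305402230224) = 1/(239866553068187/305402230224) = 305402230224/239866553068187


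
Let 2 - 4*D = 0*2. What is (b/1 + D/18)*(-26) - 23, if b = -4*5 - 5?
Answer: 11273/18 ≈ 626.28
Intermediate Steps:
b = -25 (b = -20 - 5 = -25)
D = ½ (D = ½ - 0*2 = ½ - ¼*0 = ½ + 0 = ½ ≈ 0.50000)
(b/1 + D/18)*(-26) - 23 = (-25/1 + (½)/18)*(-26) - 23 = (-25*1 + (½)*(1/18))*(-26) - 23 = (-25 + 1/36)*(-26) - 23 = -899/36*(-26) - 23 = 11687/18 - 23 = 11273/18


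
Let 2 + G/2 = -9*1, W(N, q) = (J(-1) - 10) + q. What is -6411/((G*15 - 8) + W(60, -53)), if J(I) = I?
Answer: 2137/134 ≈ 15.948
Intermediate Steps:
W(N, q) = -11 + q (W(N, q) = (-1 - 10) + q = -11 + q)
G = -22 (G = -4 + 2*(-9*1) = -4 + 2*(-9) = -4 - 18 = -22)
-6411/((G*15 - 8) + W(60, -53)) = -6411/((-22*15 - 8) + (-11 - 53)) = -6411/((-330 - 8) - 64) = -6411/(-338 - 64) = -6411/(-402) = -6411*(-1/402) = 2137/134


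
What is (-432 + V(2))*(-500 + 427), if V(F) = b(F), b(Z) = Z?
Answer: 31390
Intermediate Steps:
V(F) = F
(-432 + V(2))*(-500 + 427) = (-432 + 2)*(-500 + 427) = -430*(-73) = 31390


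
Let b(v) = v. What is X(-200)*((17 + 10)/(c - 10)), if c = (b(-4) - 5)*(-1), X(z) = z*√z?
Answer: 54000*I*√2 ≈ 76368.0*I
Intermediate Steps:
X(z) = z^(3/2)
c = 9 (c = (-4 - 5)*(-1) = -9*(-1) = 9)
X(-200)*((17 + 10)/(c - 10)) = (-200)^(3/2)*((17 + 10)/(9 - 10)) = (-2000*I*√2)*(27/(-1)) = (-2000*I*√2)*(27*(-1)) = -2000*I*√2*(-27) = 54000*I*√2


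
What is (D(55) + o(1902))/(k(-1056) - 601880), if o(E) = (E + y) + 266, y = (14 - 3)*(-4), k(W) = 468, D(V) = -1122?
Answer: -501/300706 ≈ -0.0016661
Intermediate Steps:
y = -44 (y = 11*(-4) = -44)
o(E) = 222 + E (o(E) = (E - 44) + 266 = (-44 + E) + 266 = 222 + E)
(D(55) + o(1902))/(k(-1056) - 601880) = (-1122 + (222 + 1902))/(468 - 601880) = (-1122 + 2124)/(-601412) = 1002*(-1/601412) = -501/300706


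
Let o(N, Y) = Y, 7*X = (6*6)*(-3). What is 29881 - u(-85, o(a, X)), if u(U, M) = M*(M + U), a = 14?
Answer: 1388245/49 ≈ 28332.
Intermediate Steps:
X = -108/7 (X = ((6*6)*(-3))/7 = (36*(-3))/7 = (1/7)*(-108) = -108/7 ≈ -15.429)
29881 - u(-85, o(a, X)) = 29881 - (-108)*(-108/7 - 85)/7 = 29881 - (-108)*(-703)/(7*7) = 29881 - 1*75924/49 = 29881 - 75924/49 = 1388245/49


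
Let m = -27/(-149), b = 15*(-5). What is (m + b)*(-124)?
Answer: 1382352/149 ≈ 9277.5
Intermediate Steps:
b = -75
m = 27/149 (m = -27*(-1/149) = 27/149 ≈ 0.18121)
(m + b)*(-124) = (27/149 - 75)*(-124) = -11148/149*(-124) = 1382352/149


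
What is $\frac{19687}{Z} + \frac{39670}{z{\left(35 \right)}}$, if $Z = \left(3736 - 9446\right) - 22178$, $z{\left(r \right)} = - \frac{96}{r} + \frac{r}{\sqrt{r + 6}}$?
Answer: $\frac{152384120456297}{31311781872} + \frac{1700851250 \sqrt{41}}{1122769} \approx 14567.0$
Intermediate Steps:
$z{\left(r \right)} = - \frac{96}{r} + \frac{r}{\sqrt{6 + r}}$
$Z = -27888$ ($Z = -5710 - 22178 = -27888$)
$\frac{19687}{Z} + \frac{39670}{z{\left(35 \right)}} = \frac{19687}{-27888} + \frac{39670}{- \frac{96}{35} + \frac{35}{\sqrt{6 + 35}}} = 19687 \left(- \frac{1}{27888}\right) + \frac{39670}{\left(-96\right) \frac{1}{35} + \frac{35}{\sqrt{41}}} = - \frac{19687}{27888} + \frac{39670}{- \frac{96}{35} + 35 \frac{\sqrt{41}}{41}} = - \frac{19687}{27888} + \frac{39670}{- \frac{96}{35} + \frac{35 \sqrt{41}}{41}}$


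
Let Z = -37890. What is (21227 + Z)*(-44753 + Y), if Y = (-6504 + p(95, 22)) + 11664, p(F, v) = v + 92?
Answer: 657838577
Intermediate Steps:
p(F, v) = 92 + v
Y = 5274 (Y = (-6504 + (92 + 22)) + 11664 = (-6504 + 114) + 11664 = -6390 + 11664 = 5274)
(21227 + Z)*(-44753 + Y) = (21227 - 37890)*(-44753 + 5274) = -16663*(-39479) = 657838577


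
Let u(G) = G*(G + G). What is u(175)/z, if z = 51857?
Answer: 61250/51857 ≈ 1.1811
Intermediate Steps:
u(G) = 2*G² (u(G) = G*(2*G) = 2*G²)
u(175)/z = (2*175²)/51857 = (2*30625)*(1/51857) = 61250*(1/51857) = 61250/51857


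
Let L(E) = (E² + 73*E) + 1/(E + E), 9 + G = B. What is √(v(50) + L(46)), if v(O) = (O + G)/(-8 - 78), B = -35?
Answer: √21416706979/1978 ≈ 73.986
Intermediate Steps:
G = -44 (G = -9 - 35 = -44)
v(O) = 22/43 - O/86 (v(O) = (O - 44)/(-8 - 78) = (-44 + O)/(-86) = (-44 + O)*(-1/86) = 22/43 - O/86)
L(E) = E² + 1/(2*E) + 73*E (L(E) = (E² + 73*E) + 1/(2*E) = E² + 1/(2*E) + 73*E)
√(v(50) + L(46)) = √((22/43 - 1/86*50) + (46² + (½)/46 + 73*46)) = √((22/43 - 25/43) + (2116 + (½)*(1/46) + 3358)) = √(-3/43 + (2116 + 1/92 + 3358)) = √(-3/43 + 503609/92) = √(21654911/3956) = √21416706979/1978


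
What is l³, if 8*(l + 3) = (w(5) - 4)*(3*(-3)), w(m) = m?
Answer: -35937/512 ≈ -70.189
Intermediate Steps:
l = -33/8 (l = -3 + ((5 - 4)*(3*(-3)))/8 = -3 + (1*(-9))/8 = -3 + (⅛)*(-9) = -3 - 9/8 = -33/8 ≈ -4.1250)
l³ = (-33/8)³ = -35937/512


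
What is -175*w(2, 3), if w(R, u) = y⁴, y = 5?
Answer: -109375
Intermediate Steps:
w(R, u) = 625 (w(R, u) = 5⁴ = 625)
-175*w(2, 3) = -175*625 = -109375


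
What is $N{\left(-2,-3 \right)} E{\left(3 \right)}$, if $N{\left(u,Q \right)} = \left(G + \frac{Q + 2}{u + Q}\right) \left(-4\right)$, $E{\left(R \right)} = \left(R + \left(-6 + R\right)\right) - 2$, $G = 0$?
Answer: $\frac{8}{5} \approx 1.6$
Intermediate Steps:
$E{\left(R \right)} = -8 + 2 R$ ($E{\left(R \right)} = \left(-6 + 2 R\right) - 2 = -8 + 2 R$)
$N{\left(u,Q \right)} = - \frac{4 \left(2 + Q\right)}{Q + u}$ ($N{\left(u,Q \right)} = \left(0 + \frac{Q + 2}{u + Q}\right) \left(-4\right) = \left(0 + \frac{2 + Q}{Q + u}\right) \left(-4\right) = \frac{2 + Q}{Q + u} \left(-4\right) = - \frac{4 \left(2 + Q\right)}{Q + u}$)
$N{\left(-2,-3 \right)} E{\left(3 \right)} = \frac{4 \left(-2 - -3\right)}{-3 - 2} \left(-8 + 2 \cdot 3\right) = \frac{4 \left(-2 + 3\right)}{-5} \left(-8 + 6\right) = 4 \left(- \frac{1}{5}\right) 1 \left(-2\right) = \left(- \frac{4}{5}\right) \left(-2\right) = \frac{8}{5}$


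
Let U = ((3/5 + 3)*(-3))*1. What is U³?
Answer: -157464/125 ≈ -1259.7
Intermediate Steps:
U = -54/5 (U = ((3*(⅕) + 3)*(-3))*1 = ((⅗ + 3)*(-3))*1 = ((18/5)*(-3))*1 = -54/5*1 = -54/5 ≈ -10.800)
U³ = (-54/5)³ = -157464/125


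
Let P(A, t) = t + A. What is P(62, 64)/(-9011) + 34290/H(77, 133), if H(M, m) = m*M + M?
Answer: 153843561/46487749 ≈ 3.3093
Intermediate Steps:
H(M, m) = M + M*m (H(M, m) = M*m + M = M + M*m)
P(A, t) = A + t
P(62, 64)/(-9011) + 34290/H(77, 133) = (62 + 64)/(-9011) + 34290/((77*(1 + 133))) = 126*(-1/9011) + 34290/((77*134)) = -126/9011 + 34290/10318 = -126/9011 + 34290*(1/10318) = -126/9011 + 17145/5159 = 153843561/46487749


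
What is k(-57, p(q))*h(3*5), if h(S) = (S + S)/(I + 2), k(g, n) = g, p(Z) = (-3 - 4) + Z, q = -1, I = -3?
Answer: 1710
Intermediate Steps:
p(Z) = -7 + Z
h(S) = -2*S (h(S) = (S + S)/(-3 + 2) = (2*S)/(-1) = (2*S)*(-1) = -2*S)
k(-57, p(q))*h(3*5) = -(-114)*3*5 = -(-114)*15 = -57*(-30) = 1710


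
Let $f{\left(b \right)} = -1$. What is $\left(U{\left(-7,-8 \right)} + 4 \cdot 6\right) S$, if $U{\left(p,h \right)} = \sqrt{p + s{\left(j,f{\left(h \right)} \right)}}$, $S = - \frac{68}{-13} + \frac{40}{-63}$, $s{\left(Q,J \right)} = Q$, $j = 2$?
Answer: $\frac{30112}{273} + \frac{3764 i \sqrt{5}}{819} \approx 110.3 + 10.277 i$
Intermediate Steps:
$S = \frac{3764}{819}$ ($S = \left(-68\right) \left(- \frac{1}{13}\right) + 40 \left(- \frac{1}{63}\right) = \frac{68}{13} - \frac{40}{63} = \frac{3764}{819} \approx 4.5958$)
$U{\left(p,h \right)} = \sqrt{2 + p}$ ($U{\left(p,h \right)} = \sqrt{p + 2} = \sqrt{2 + p}$)
$\left(U{\left(-7,-8 \right)} + 4 \cdot 6\right) S = \left(\sqrt{2 - 7} + 4 \cdot 6\right) \frac{3764}{819} = \left(\sqrt{-5} + 24\right) \frac{3764}{819} = \left(i \sqrt{5} + 24\right) \frac{3764}{819} = \left(24 + i \sqrt{5}\right) \frac{3764}{819} = \frac{30112}{273} + \frac{3764 i \sqrt{5}}{819}$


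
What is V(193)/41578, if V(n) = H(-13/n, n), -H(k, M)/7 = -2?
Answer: 7/20789 ≈ 0.00033672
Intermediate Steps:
H(k, M) = 14 (H(k, M) = -7*(-2) = 14)
V(n) = 14
V(193)/41578 = 14/41578 = 14*(1/41578) = 7/20789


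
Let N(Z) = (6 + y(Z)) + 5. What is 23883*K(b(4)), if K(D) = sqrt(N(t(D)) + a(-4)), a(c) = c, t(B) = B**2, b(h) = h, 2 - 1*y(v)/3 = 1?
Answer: 23883*sqrt(10) ≈ 75525.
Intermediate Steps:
y(v) = 3 (y(v) = 6 - 3*1 = 6 - 3 = 3)
N(Z) = 14 (N(Z) = (6 + 3) + 5 = 9 + 5 = 14)
K(D) = sqrt(10) (K(D) = sqrt(14 - 4) = sqrt(10))
23883*K(b(4)) = 23883*sqrt(10)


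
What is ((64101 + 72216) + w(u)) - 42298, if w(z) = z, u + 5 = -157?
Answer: 93857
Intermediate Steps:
u = -162 (u = -5 - 157 = -162)
((64101 + 72216) + w(u)) - 42298 = ((64101 + 72216) - 162) - 42298 = (136317 - 162) - 42298 = 136155 - 42298 = 93857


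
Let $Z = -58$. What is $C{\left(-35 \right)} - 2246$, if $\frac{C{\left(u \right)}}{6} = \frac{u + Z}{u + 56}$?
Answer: $- \frac{15908}{7} \approx -2272.6$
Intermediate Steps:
$C{\left(u \right)} = \frac{6 \left(-58 + u\right)}{56 + u}$ ($C{\left(u \right)} = 6 \frac{u - 58}{u + 56} = 6 \frac{-58 + u}{56 + u} = \frac{6 \left(-58 + u\right)}{56 + u}$)
$C{\left(-35 \right)} - 2246 = \frac{6 \left(-58 - 35\right)}{56 - 35} - 2246 = 6 \cdot \frac{1}{21} \left(-93\right) - 2246 = - \frac{186}{7} - 2246 = - \frac{15908}{7}$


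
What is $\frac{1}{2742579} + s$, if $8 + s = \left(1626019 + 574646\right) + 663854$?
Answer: $\frac{7856147713870}{2742579} \approx 2.8645 \cdot 10^{6}$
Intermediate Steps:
$s = 2864511$ ($s = -8 + \left(\left(1626019 + 574646\right) + 663854\right) = -8 + \left(2200665 + 663854\right) = -8 + 2864519 = 2864511$)
$\frac{1}{2742579} + s = \frac{1}{2742579} + 2864511 = \frac{7856147713870}{2742579}$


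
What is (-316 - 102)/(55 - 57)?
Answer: 209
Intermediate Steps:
(-316 - 102)/(55 - 57) = -418/(-2) = -418*(-½) = 209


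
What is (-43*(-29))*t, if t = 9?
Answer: 11223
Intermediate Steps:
(-43*(-29))*t = -43*(-29)*9 = 1247*9 = 11223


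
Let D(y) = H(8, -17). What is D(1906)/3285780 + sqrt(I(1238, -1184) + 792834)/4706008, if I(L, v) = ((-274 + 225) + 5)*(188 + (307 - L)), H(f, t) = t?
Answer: -17/3285780 + sqrt(825526)/4706008 ≈ 0.00018790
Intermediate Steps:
I(L, v) = -21780 + 44*L (I(L, v) = (-49 + 5)*(495 - L) = -44*(495 - L) = -21780 + 44*L)
D(y) = -17
D(1906)/3285780 + sqrt(I(1238, -1184) + 792834)/4706008 = -17/3285780 + sqrt((-21780 + 44*1238) + 792834)/4706008 = -17*1/3285780 + sqrt((-21780 + 54472) + 792834)*(1/4706008) = -17/3285780 + sqrt(32692 + 792834)*(1/4706008) = -17/3285780 + sqrt(825526)*(1/4706008) = -17/3285780 + sqrt(825526)/4706008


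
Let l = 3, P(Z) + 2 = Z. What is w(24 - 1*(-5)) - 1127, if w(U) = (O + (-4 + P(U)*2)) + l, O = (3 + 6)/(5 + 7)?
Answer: -4293/4 ≈ -1073.3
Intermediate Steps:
P(Z) = -2 + Z
O = 3/4 (O = 9/12 = 9*(1/12) = 3/4 ≈ 0.75000)
w(U) = -17/4 + 2*U (w(U) = (3/4 + (-4 + (-2 + U)*2)) + 3 = (3/4 + (-4 + (-4 + 2*U))) + 3 = (3/4 + (-8 + 2*U)) + 3 = (-29/4 + 2*U) + 3 = -17/4 + 2*U)
w(24 - 1*(-5)) - 1127 = (-17/4 + 2*(24 - 1*(-5))) - 1127 = (-17/4 + 2*(24 + 5)) - 1127 = (-17/4 + 2*29) - 1127 = (-17/4 + 58) - 1127 = 215/4 - 1127 = -4293/4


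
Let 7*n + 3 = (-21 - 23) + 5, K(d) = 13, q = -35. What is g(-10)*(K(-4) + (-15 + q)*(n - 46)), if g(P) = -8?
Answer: -20904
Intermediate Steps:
n = -6 (n = -3/7 + ((-21 - 23) + 5)/7 = -3/7 + (-44 + 5)/7 = -3/7 + (⅐)*(-39) = -3/7 - 39/7 = -6)
g(-10)*(K(-4) + (-15 + q)*(n - 46)) = -8*(13 + (-15 - 35)*(-6 - 46)) = -8*(13 - 50*(-52)) = -8*(13 + 2600) = -8*2613 = -20904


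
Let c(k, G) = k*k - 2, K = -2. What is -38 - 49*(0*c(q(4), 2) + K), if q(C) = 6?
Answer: 60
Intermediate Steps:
c(k, G) = -2 + k² (c(k, G) = k² - 2 = -2 + k²)
-38 - 49*(0*c(q(4), 2) + K) = -38 - 49*(0*(-2 + 6²) - 2) = -38 - 49*(0*(-2 + 36) - 2) = -38 - 49*(0*34 - 2) = -38 - 49*(0 - 2) = -38 - 49*(-2) = -38 + 98 = 60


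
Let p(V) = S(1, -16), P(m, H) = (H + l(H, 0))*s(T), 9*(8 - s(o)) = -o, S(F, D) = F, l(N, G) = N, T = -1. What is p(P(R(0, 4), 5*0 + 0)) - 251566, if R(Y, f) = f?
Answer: -251565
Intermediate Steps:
s(o) = 8 + o/9 (s(o) = 8 - (-1)*o/9 = 8 + o/9)
P(m, H) = 142*H/9 (P(m, H) = (H + H)*(8 + (⅑)*(-1)) = (2*H)*(8 - ⅑) = (2*H)*(71/9) = 142*H/9)
p(V) = 1
p(P(R(0, 4), 5*0 + 0)) - 251566 = 1 - 251566 = -251565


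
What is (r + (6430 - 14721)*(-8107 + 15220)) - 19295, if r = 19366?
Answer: -58973812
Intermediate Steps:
(r + (6430 - 14721)*(-8107 + 15220)) - 19295 = (19366 + (6430 - 14721)*(-8107 + 15220)) - 19295 = (19366 - 8291*7113) - 19295 = (19366 - 58973883) - 19295 = -58954517 - 19295 = -58973812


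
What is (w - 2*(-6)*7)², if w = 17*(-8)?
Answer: 2704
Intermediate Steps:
w = -136
(w - 2*(-6)*7)² = (-136 - 2*(-6)*7)² = (-136 + 12*7)² = (-136 + 84)² = (-52)² = 2704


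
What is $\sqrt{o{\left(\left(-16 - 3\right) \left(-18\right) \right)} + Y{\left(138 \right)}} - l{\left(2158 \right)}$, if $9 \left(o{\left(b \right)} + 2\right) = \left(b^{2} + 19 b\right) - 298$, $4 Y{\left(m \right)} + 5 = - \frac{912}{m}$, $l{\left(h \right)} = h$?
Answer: $-2158 + \frac{\sqrt{260521667}}{138} \approx -2041.0$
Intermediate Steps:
$Y{\left(m \right)} = - \frac{5}{4} - \frac{228}{m}$ ($Y{\left(m \right)} = - \frac{5}{4} + \frac{\left(-912\right) \frac{1}{m}}{4} = - \frac{5}{4} - \frac{228}{m}$)
$o{\left(b \right)} = - \frac{316}{9} + \frac{b^{2}}{9} + \frac{19 b}{9}$ ($o{\left(b \right)} = -2 + \frac{\left(b^{2} + 19 b\right) - 298}{9} = -2 + \frac{-298 + b^{2} + 19 b}{9} = -2 + \left(- \frac{298}{9} + \frac{b^{2}}{9} + \frac{19 b}{9}\right) = - \frac{316}{9} + \frac{b^{2}}{9} + \frac{19 b}{9}$)
$\sqrt{o{\left(\left(-16 - 3\right) \left(-18\right) \right)} + Y{\left(138 \right)}} - l{\left(2158 \right)} = \sqrt{\left(- \frac{316}{9} + \frac{\left(\left(-16 - 3\right) \left(-18\right)\right)^{2}}{9} + \frac{19 \left(-16 - 3\right) \left(-18\right)}{9}\right) - \left(\frac{5}{4} + \frac{228}{138}\right)} - 2158 = \sqrt{\left(- \frac{316}{9} + \frac{\left(\left(-19\right) \left(-18\right)\right)^{2}}{9} + \frac{19 \left(\left(-19\right) \left(-18\right)\right)}{9}\right) - \frac{267}{92}} - 2158 = \sqrt{\left(- \frac{316}{9} + \frac{342^{2}}{9} + \frac{19}{9} \cdot 342\right) - \frac{267}{92}} - 2158 = \sqrt{\left(- \frac{316}{9} + \frac{1}{9} \cdot 116964 + 722\right) - \frac{267}{92}} - 2158 = \sqrt{\left(- \frac{316}{9} + 12996 + 722\right) - \frac{267}{92}} - 2158 = \sqrt{\frac{123146}{9} - \frac{267}{92}} - 2158 = \sqrt{\frac{11327029}{828}} - 2158 = \frac{\sqrt{260521667}}{138} - 2158 = -2158 + \frac{\sqrt{260521667}}{138}$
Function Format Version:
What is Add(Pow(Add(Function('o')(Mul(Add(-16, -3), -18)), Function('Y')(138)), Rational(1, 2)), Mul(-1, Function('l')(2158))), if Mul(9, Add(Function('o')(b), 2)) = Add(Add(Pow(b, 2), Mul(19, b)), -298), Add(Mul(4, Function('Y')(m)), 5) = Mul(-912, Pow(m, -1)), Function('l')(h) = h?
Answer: Add(-2158, Mul(Rational(1, 138), Pow(260521667, Rational(1, 2)))) ≈ -2041.0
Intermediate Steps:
Function('Y')(m) = Add(Rational(-5, 4), Mul(-228, Pow(m, -1))) (Function('Y')(m) = Add(Rational(-5, 4), Mul(Rational(1, 4), Mul(-912, Pow(m, -1)))) = Add(Rational(-5, 4), Mul(-228, Pow(m, -1))))
Function('o')(b) = Add(Rational(-316, 9), Mul(Rational(1, 9), Pow(b, 2)), Mul(Rational(19, 9), b)) (Function('o')(b) = Add(-2, Mul(Rational(1, 9), Add(Add(Pow(b, 2), Mul(19, b)), -298))) = Add(-2, Mul(Rational(1, 9), Add(-298, Pow(b, 2), Mul(19, b)))) = Add(-2, Add(Rational(-298, 9), Mul(Rational(1, 9), Pow(b, 2)), Mul(Rational(19, 9), b))) = Add(Rational(-316, 9), Mul(Rational(1, 9), Pow(b, 2)), Mul(Rational(19, 9), b)))
Add(Pow(Add(Function('o')(Mul(Add(-16, -3), -18)), Function('Y')(138)), Rational(1, 2)), Mul(-1, Function('l')(2158))) = Add(Pow(Add(Add(Rational(-316, 9), Mul(Rational(1, 9), Pow(Mul(Add(-16, -3), -18), 2)), Mul(Rational(19, 9), Mul(Add(-16, -3), -18))), Add(Rational(-5, 4), Mul(-228, Pow(138, -1)))), Rational(1, 2)), Mul(-1, 2158)) = Add(Pow(Add(Add(Rational(-316, 9), Mul(Rational(1, 9), Pow(Mul(-19, -18), 2)), Mul(Rational(19, 9), Mul(-19, -18))), Add(Rational(-5, 4), Mul(-228, Rational(1, 138)))), Rational(1, 2)), -2158) = Add(Pow(Add(Add(Rational(-316, 9), Mul(Rational(1, 9), Pow(342, 2)), Mul(Rational(19, 9), 342)), Add(Rational(-5, 4), Rational(-38, 23))), Rational(1, 2)), -2158) = Add(Pow(Add(Add(Rational(-316, 9), Mul(Rational(1, 9), 116964), 722), Rational(-267, 92)), Rational(1, 2)), -2158) = Add(Pow(Add(Add(Rational(-316, 9), 12996, 722), Rational(-267, 92)), Rational(1, 2)), -2158) = Add(Pow(Add(Rational(123146, 9), Rational(-267, 92)), Rational(1, 2)), -2158) = Add(Pow(Rational(11327029, 828), Rational(1, 2)), -2158) = Add(Mul(Rational(1, 138), Pow(260521667, Rational(1, 2))), -2158) = Add(-2158, Mul(Rational(1, 138), Pow(260521667, Rational(1, 2))))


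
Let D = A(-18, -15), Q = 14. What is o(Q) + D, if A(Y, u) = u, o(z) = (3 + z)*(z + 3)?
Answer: 274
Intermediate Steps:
o(z) = (3 + z)² (o(z) = (3 + z)*(3 + z) = (3 + z)²)
D = -15
o(Q) + D = (3 + 14)² - 15 = 17² - 15 = 289 - 15 = 274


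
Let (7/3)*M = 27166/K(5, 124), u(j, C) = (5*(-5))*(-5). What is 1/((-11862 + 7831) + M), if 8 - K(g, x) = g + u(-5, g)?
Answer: -427/1761986 ≈ -0.00024234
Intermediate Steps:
u(j, C) = 125 (u(j, C) = -25*(-5) = 125)
K(g, x) = -117 - g (K(g, x) = 8 - (g + 125) = 8 - (125 + g) = 8 + (-125 - g) = -117 - g)
M = -40749/427 (M = 3*(27166/(-117 - 1*5))/7 = 3*(27166/(-117 - 5))/7 = 3*(27166/(-122))/7 = 3*(27166*(-1/122))/7 = (3/7)*(-13583/61) = -40749/427 ≈ -95.431)
1/((-11862 + 7831) + M) = 1/((-11862 + 7831) - 40749/427) = 1/(-4031 - 40749/427) = 1/(-1761986/427) = -427/1761986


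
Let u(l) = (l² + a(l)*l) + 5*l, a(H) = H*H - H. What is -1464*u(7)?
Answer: -553392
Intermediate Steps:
a(H) = H² - H
u(l) = l² + 5*l + l²*(-1 + l) (u(l) = (l² + (l*(-1 + l))*l) + 5*l = (l² + l²*(-1 + l)) + 5*l = l² + 5*l + l²*(-1 + l))
-1464*u(7) = -10248*(5 + 7²) = -10248*(5 + 49) = -10248*54 = -1464*378 = -553392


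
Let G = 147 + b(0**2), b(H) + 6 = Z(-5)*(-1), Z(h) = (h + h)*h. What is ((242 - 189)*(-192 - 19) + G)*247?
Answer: -2739724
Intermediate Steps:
Z(h) = 2*h**2 (Z(h) = (2*h)*h = 2*h**2)
b(H) = -56 (b(H) = -6 + (2*(-5)**2)*(-1) = -6 + (2*25)*(-1) = -6 + 50*(-1) = -6 - 50 = -56)
G = 91 (G = 147 - 56 = 91)
((242 - 189)*(-192 - 19) + G)*247 = ((242 - 189)*(-192 - 19) + 91)*247 = (53*(-211) + 91)*247 = (-11183 + 91)*247 = -11092*247 = -2739724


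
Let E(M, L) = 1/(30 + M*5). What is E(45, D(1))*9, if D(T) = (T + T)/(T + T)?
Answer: 3/85 ≈ 0.035294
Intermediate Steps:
D(T) = 1 (D(T) = (2*T)/((2*T)) = (2*T)*(1/(2*T)) = 1)
E(M, L) = 1/(30 + 5*M)
E(45, D(1))*9 = (1/(5*(6 + 45)))*9 = ((⅕)/51)*9 = ((⅕)*(1/51))*9 = (1/255)*9 = 3/85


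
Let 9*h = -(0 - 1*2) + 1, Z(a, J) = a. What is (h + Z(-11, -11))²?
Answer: 1024/9 ≈ 113.78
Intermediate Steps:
h = ⅓ (h = (-(0 - 1*2) + 1)/9 = (-(0 - 2) + 1)/9 = (-1*(-2) + 1)/9 = (2 + 1)/9 = (⅑)*3 = ⅓ ≈ 0.33333)
(h + Z(-11, -11))² = (⅓ - 11)² = (-32/3)² = 1024/9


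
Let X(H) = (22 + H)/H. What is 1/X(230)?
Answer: 115/126 ≈ 0.91270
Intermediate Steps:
X(H) = (22 + H)/H
1/X(230) = 1/((22 + 230)/230) = 1/((1/230)*252) = 1/(126/115) = 115/126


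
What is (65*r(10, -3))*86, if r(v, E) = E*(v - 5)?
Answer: -83850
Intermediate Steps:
r(v, E) = E*(-5 + v)
(65*r(10, -3))*86 = (65*(-3*(-5 + 10)))*86 = (65*(-3*5))*86 = (65*(-15))*86 = -975*86 = -83850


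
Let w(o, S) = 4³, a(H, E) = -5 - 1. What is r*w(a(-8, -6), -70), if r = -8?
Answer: -512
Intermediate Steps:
a(H, E) = -6
w(o, S) = 64
r*w(a(-8, -6), -70) = -8*64 = -512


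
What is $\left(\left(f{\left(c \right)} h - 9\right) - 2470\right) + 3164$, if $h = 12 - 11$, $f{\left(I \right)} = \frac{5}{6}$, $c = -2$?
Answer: $\frac{4115}{6} \approx 685.83$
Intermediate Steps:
$f{\left(I \right)} = \frac{5}{6}$ ($f{\left(I \right)} = 5 \cdot \frac{1}{6} = \frac{5}{6}$)
$h = 1$ ($h = 12 - 11 = 1$)
$\left(\left(f{\left(c \right)} h - 9\right) - 2470\right) + 3164 = \left(\left(\frac{5}{6} \cdot 1 - 9\right) - 2470\right) + 3164 = \left(\left(\frac{5}{6} - 9\right) - 2470\right) + 3164 = \left(- \frac{49}{6} - 2470\right) + 3164 = - \frac{14869}{6} + 3164 = \frac{4115}{6}$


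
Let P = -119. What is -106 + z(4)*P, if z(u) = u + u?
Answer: -1058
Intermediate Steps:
z(u) = 2*u
-106 + z(4)*P = -106 + (2*4)*(-119) = -106 + 8*(-119) = -106 - 952 = -1058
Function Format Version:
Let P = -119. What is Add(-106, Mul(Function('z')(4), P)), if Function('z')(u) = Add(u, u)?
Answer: -1058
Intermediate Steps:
Function('z')(u) = Mul(2, u)
Add(-106, Mul(Function('z')(4), P)) = Add(-106, Mul(Mul(2, 4), -119)) = Add(-106, Mul(8, -119)) = Add(-106, -952) = -1058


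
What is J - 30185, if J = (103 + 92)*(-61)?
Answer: -42080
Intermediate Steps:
J = -11895 (J = 195*(-61) = -11895)
J - 30185 = -11895 - 30185 = -42080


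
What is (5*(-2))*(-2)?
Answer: 20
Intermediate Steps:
(5*(-2))*(-2) = -10*(-2) = 20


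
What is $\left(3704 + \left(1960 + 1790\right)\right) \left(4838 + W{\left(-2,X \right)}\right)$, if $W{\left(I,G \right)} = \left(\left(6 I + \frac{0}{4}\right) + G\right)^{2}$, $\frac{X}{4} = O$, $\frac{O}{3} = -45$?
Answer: $2307326068$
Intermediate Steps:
$O = -135$ ($O = 3 \left(-45\right) = -135$)
$X = -540$ ($X = 4 \left(-135\right) = -540$)
$W{\left(I,G \right)} = \left(G + 6 I\right)^{2}$ ($W{\left(I,G \right)} = \left(\left(6 I + 0 \cdot \frac{1}{4}\right) + G\right)^{2} = \left(\left(6 I + 0\right) + G\right)^{2} = \left(6 I + G\right)^{2} = \left(G + 6 I\right)^{2}$)
$\left(3704 + \left(1960 + 1790\right)\right) \left(4838 + W{\left(-2,X \right)}\right) = \left(3704 + \left(1960 + 1790\right)\right) \left(4838 + \left(-540 + 6 \left(-2\right)\right)^{2}\right) = \left(3704 + 3750\right) \left(4838 + \left(-540 - 12\right)^{2}\right) = 7454 \left(4838 + \left(-552\right)^{2}\right) = 7454 \left(4838 + 304704\right) = 7454 \cdot 309542 = 2307326068$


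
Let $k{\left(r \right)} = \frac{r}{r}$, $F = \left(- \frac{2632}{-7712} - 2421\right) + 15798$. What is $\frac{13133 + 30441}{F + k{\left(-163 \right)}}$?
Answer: $\frac{42005336}{12896721} \approx 3.2571$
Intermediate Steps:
$F = \frac{12895757}{964}$ ($F = \left(\left(-2632\right) \left(- \frac{1}{7712}\right) - 2421\right) + 15798 = \left(\frac{329}{964} - 2421\right) + 15798 = - \frac{2333515}{964} + 15798 = \frac{12895757}{964} \approx 13377.0$)
$k{\left(r \right)} = 1$
$\frac{13133 + 30441}{F + k{\left(-163 \right)}} = \frac{13133 + 30441}{\frac{12895757}{964} + 1} = \frac{43574}{\frac{12896721}{964}} = 43574 \cdot \frac{964}{12896721} = \frac{42005336}{12896721}$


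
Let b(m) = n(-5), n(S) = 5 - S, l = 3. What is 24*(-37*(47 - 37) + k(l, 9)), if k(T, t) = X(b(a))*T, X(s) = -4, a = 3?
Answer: -9168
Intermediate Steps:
b(m) = 10 (b(m) = 5 - 1*(-5) = 5 + 5 = 10)
k(T, t) = -4*T
24*(-37*(47 - 37) + k(l, 9)) = 24*(-37*(47 - 37) - 4*3) = 24*(-37*10 - 12) = 24*(-370 - 12) = 24*(-382) = -9168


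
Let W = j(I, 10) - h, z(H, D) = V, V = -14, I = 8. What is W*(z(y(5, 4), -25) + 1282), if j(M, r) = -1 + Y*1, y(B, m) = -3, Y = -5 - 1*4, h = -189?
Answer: 226972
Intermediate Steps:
Y = -9 (Y = -5 - 4 = -9)
j(M, r) = -10 (j(M, r) = -1 - 9*1 = -1 - 9 = -10)
z(H, D) = -14
W = 179 (W = -10 - 1*(-189) = -10 + 189 = 179)
W*(z(y(5, 4), -25) + 1282) = 179*(-14 + 1282) = 179*1268 = 226972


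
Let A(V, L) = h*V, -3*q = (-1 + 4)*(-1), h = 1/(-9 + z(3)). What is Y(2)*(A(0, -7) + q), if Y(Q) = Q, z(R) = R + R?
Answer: 2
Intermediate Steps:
z(R) = 2*R
h = -⅓ (h = 1/(-9 + 2*3) = 1/(-9 + 6) = 1/(-3) = -⅓ ≈ -0.33333)
q = 1 (q = -(-1 + 4)*(-1)/3 = -(-1) = -⅓*(-3) = 1)
A(V, L) = -V/3
Y(2)*(A(0, -7) + q) = 2*(-⅓*0 + 1) = 2*(0 + 1) = 2*1 = 2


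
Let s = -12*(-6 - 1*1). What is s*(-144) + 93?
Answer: -12003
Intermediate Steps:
s = 84 (s = -12*(-6 - 1) = -12*(-7) = 84)
s*(-144) + 93 = 84*(-144) + 93 = -12096 + 93 = -12003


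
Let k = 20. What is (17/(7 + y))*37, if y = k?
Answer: 629/27 ≈ 23.296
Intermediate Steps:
y = 20
(17/(7 + y))*37 = (17/(7 + 20))*37 = (17/27)*37 = 629/27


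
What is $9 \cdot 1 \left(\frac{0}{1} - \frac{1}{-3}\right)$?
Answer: $3$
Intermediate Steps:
$9 \cdot 1 \left(\frac{0}{1} - \frac{1}{-3}\right) = 9 \left(0 \cdot 1 - - \frac{1}{3}\right) = 9 \left(0 + \frac{1}{3}\right) = 9 \cdot \frac{1}{3} = 3$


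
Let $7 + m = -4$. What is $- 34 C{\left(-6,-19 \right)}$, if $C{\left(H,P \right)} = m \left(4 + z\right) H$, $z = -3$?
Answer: $-2244$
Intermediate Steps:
$m = -11$ ($m = -7 - 4 = -11$)
$C{\left(H,P \right)} = - 11 H$ ($C{\left(H,P \right)} = - 11 \left(4 - 3\right) H = \left(-11\right) 1 H = - 11 H$)
$- 34 C{\left(-6,-19 \right)} = - 34 \left(\left(-11\right) \left(-6\right)\right) = \left(-34\right) 66 = -2244$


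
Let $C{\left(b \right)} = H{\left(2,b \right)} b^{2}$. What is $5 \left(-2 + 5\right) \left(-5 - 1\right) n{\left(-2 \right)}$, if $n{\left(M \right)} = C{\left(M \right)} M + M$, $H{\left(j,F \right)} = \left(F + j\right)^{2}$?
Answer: $180$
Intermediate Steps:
$C{\left(b \right)} = b^{2} \left(2 + b\right)^{2}$ ($C{\left(b \right)} = \left(b + 2\right)^{2} b^{2} = \left(2 + b\right)^{2} b^{2} = b^{2} \left(2 + b\right)^{2}$)
$n{\left(M \right)} = M + M^{3} \left(2 + M\right)^{2}$ ($n{\left(M \right)} = M^{2} \left(2 + M\right)^{2} M + M = M^{3} \left(2 + M\right)^{2} + M = M + M^{3} \left(2 + M\right)^{2}$)
$5 \left(-2 + 5\right) \left(-5 - 1\right) n{\left(-2 \right)} = 5 \left(-2 + 5\right) \left(-5 - 1\right) \left(-2 + \left(-2\right)^{3} \left(2 - 2\right)^{2}\right) = 5 \cdot 3 \left(-6\right) \left(-2 - 8 \cdot 0^{2}\right) = 5 \left(-18\right) \left(-2 - 0\right) = - 90 \left(-2 + 0\right) = \left(-90\right) \left(-2\right) = 180$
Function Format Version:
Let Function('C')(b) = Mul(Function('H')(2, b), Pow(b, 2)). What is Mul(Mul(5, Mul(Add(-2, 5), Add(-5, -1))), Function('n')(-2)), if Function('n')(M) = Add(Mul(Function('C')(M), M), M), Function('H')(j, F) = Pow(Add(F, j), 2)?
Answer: 180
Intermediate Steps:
Function('C')(b) = Mul(Pow(b, 2), Pow(Add(2, b), 2)) (Function('C')(b) = Mul(Pow(Add(b, 2), 2), Pow(b, 2)) = Mul(Pow(Add(2, b), 2), Pow(b, 2)) = Mul(Pow(b, 2), Pow(Add(2, b), 2)))
Function('n')(M) = Add(M, Mul(Pow(M, 3), Pow(Add(2, M), 2))) (Function('n')(M) = Add(Mul(Mul(Pow(M, 2), Pow(Add(2, M), 2)), M), M) = Add(Mul(Pow(M, 3), Pow(Add(2, M), 2)), M) = Add(M, Mul(Pow(M, 3), Pow(Add(2, M), 2))))
Mul(Mul(5, Mul(Add(-2, 5), Add(-5, -1))), Function('n')(-2)) = Mul(Mul(5, Mul(Add(-2, 5), Add(-5, -1))), Add(-2, Mul(Pow(-2, 3), Pow(Add(2, -2), 2)))) = Mul(Mul(5, Mul(3, -6)), Add(-2, Mul(-8, Pow(0, 2)))) = Mul(Mul(5, -18), Add(-2, Mul(-8, 0))) = Mul(-90, Add(-2, 0)) = Mul(-90, -2) = 180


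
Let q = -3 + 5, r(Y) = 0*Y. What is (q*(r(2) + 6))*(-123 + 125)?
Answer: 24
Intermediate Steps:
r(Y) = 0
q = 2
(q*(r(2) + 6))*(-123 + 125) = (2*(0 + 6))*(-123 + 125) = (2*6)*2 = 12*2 = 24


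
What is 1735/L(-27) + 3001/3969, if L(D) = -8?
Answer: -6862207/31752 ≈ -216.12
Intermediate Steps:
1735/L(-27) + 3001/3969 = 1735/(-8) + 3001/3969 = 1735*(-⅛) + 3001*(1/3969) = -1735/8 + 3001/3969 = -6862207/31752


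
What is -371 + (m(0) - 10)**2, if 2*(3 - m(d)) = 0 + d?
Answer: -322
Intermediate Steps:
m(d) = 3 - d/2 (m(d) = 3 - (0 + d)/2 = 3 - d/2)
-371 + (m(0) - 10)**2 = -371 + ((3 - 1/2*0) - 10)**2 = -371 + ((3 + 0) - 10)**2 = -371 + (3 - 10)**2 = -371 + (-7)**2 = -371 + 49 = -322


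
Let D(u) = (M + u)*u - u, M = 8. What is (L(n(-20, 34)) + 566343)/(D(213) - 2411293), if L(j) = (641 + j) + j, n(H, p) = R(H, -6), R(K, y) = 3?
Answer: -566990/2364433 ≈ -0.23980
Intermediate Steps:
n(H, p) = 3
D(u) = -u + u*(8 + u) (D(u) = (8 + u)*u - u = u*(8 + u) - u = -u + u*(8 + u))
L(j) = 641 + 2*j
(L(n(-20, 34)) + 566343)/(D(213) - 2411293) = ((641 + 2*3) + 566343)/(213*(7 + 213) - 2411293) = ((641 + 6) + 566343)/(213*220 - 2411293) = (647 + 566343)/(46860 - 2411293) = 566990/(-2364433) = 566990*(-1/2364433) = -566990/2364433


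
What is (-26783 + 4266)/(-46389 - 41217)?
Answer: 22517/87606 ≈ 0.25703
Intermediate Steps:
(-26783 + 4266)/(-46389 - 41217) = -22517/(-87606) = -22517*(-1/87606) = 22517/87606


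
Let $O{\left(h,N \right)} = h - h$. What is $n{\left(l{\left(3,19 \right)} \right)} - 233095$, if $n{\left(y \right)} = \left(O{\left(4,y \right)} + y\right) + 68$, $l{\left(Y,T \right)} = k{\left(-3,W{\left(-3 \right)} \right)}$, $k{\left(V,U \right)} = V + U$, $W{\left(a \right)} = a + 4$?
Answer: $-233029$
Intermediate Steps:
$O{\left(h,N \right)} = 0$
$W{\left(a \right)} = 4 + a$
$k{\left(V,U \right)} = U + V$
$l{\left(Y,T \right)} = -2$ ($l{\left(Y,T \right)} = \left(4 - 3\right) - 3 = 1 - 3 = -2$)
$n{\left(y \right)} = 68 + y$ ($n{\left(y \right)} = \left(0 + y\right) + 68 = y + 68 = 68 + y$)
$n{\left(l{\left(3,19 \right)} \right)} - 233095 = \left(68 - 2\right) - 233095 = 66 - 233095 = -233029$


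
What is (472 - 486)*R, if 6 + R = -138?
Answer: 2016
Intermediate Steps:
R = -144 (R = -6 - 138 = -144)
(472 - 486)*R = (472 - 486)*(-144) = -14*(-144) = 2016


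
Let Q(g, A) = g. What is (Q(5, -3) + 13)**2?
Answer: 324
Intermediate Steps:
(Q(5, -3) + 13)**2 = (5 + 13)**2 = 18**2 = 324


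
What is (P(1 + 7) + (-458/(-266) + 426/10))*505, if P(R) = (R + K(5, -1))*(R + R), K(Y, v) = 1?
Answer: 12648634/133 ≈ 95103.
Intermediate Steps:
P(R) = 2*R*(1 + R) (P(R) = (R + 1)*(R + R) = (1 + R)*(2*R) = 2*R*(1 + R))
(P(1 + 7) + (-458/(-266) + 426/10))*505 = (2*(1 + 7)*(1 + (1 + 7)) + (-458/(-266) + 426/10))*505 = (2*8*(1 + 8) + (-458*(-1/266) + 426*(⅒)))*505 = (2*8*9 + (229/133 + 213/5))*505 = (144 + 29474/665)*505 = (125234/665)*505 = 12648634/133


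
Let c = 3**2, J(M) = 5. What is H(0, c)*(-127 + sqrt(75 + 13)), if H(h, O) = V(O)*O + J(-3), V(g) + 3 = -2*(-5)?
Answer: -8636 + 136*sqrt(22) ≈ -7998.1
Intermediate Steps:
V(g) = 7 (V(g) = -3 - 2*(-5) = -3 + 10 = 7)
c = 9
H(h, O) = 5 + 7*O (H(h, O) = 7*O + 5 = 5 + 7*O)
H(0, c)*(-127 + sqrt(75 + 13)) = (5 + 7*9)*(-127 + sqrt(75 + 13)) = (5 + 63)*(-127 + sqrt(88)) = 68*(-127 + 2*sqrt(22)) = -8636 + 136*sqrt(22)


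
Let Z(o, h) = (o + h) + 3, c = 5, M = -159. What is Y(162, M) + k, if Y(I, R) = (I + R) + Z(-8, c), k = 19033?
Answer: 19036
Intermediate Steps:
Z(o, h) = 3 + h + o (Z(o, h) = (h + o) + 3 = 3 + h + o)
Y(I, R) = I + R (Y(I, R) = (I + R) + (3 + 5 - 8) = (I + R) + 0 = I + R)
Y(162, M) + k = (162 - 159) + 19033 = 3 + 19033 = 19036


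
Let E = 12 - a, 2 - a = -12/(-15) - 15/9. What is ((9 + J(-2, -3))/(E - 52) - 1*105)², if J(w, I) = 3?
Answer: 4582613025/413449 ≈ 11084.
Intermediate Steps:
a = 43/15 (a = 2 - (-12/(-15) - 15/9) = 2 - (-12*(-1/15) - 15*⅑) = 2 - (⅘ - 5/3) = 2 - 1*(-13/15) = 2 + 13/15 = 43/15 ≈ 2.8667)
E = 137/15 (E = 12 - 1*43/15 = 12 - 43/15 = 137/15 ≈ 9.1333)
((9 + J(-2, -3))/(E - 52) - 1*105)² = ((9 + 3)/(137/15 - 52) - 1*105)² = (12/(-643/15) - 105)² = (12*(-15/643) - 105)² = (-180/643 - 105)² = (-67695/643)² = 4582613025/413449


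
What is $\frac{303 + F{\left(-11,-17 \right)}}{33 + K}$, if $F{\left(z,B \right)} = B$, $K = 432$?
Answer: $\frac{286}{465} \approx 0.61505$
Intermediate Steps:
$\frac{303 + F{\left(-11,-17 \right)}}{33 + K} = \frac{303 - 17}{33 + 432} = \frac{286}{465}$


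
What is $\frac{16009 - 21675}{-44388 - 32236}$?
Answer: $\frac{2833}{38312} \approx 0.073946$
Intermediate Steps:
$\frac{16009 - 21675}{-44388 - 32236} = - \frac{5666}{-76624} = \left(-5666\right) \left(- \frac{1}{76624}\right) = \frac{2833}{38312}$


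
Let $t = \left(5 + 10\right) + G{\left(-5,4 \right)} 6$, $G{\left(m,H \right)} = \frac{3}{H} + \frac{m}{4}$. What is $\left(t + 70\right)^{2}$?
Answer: $6724$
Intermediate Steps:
$G{\left(m,H \right)} = \frac{3}{H} + \frac{m}{4}$ ($G{\left(m,H \right)} = \frac{3}{H} + m \frac{1}{4} = \frac{3}{H} + \frac{m}{4}$)
$t = 12$ ($t = \left(5 + 10\right) + \left(\frac{3}{4} + \frac{1}{4} \left(-5\right)\right) 6 = 15 + \left(3 \cdot \frac{1}{4} - \frac{5}{4}\right) 6 = 15 + \left(\frac{3}{4} - \frac{5}{4}\right) 6 = 15 - 3 = 12$)
$\left(t + 70\right)^{2} = \left(12 + 70\right)^{2} = 82^{2} = 6724$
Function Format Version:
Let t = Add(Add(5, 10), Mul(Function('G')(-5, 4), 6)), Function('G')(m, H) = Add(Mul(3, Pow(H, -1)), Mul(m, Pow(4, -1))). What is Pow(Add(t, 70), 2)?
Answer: 6724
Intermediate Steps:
Function('G')(m, H) = Add(Mul(3, Pow(H, -1)), Mul(Rational(1, 4), m)) (Function('G')(m, H) = Add(Mul(3, Pow(H, -1)), Mul(m, Rational(1, 4))) = Add(Mul(3, Pow(H, -1)), Mul(Rational(1, 4), m)))
t = 12 (t = Add(Add(5, 10), Mul(Add(Mul(3, Pow(4, -1)), Mul(Rational(1, 4), -5)), 6)) = Add(15, Mul(Add(Mul(3, Rational(1, 4)), Rational(-5, 4)), 6)) = Add(15, Mul(Add(Rational(3, 4), Rational(-5, 4)), 6)) = Add(15, Mul(Rational(-1, 2), 6)) = Add(15, -3) = 12)
Pow(Add(t, 70), 2) = Pow(Add(12, 70), 2) = Pow(82, 2) = 6724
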